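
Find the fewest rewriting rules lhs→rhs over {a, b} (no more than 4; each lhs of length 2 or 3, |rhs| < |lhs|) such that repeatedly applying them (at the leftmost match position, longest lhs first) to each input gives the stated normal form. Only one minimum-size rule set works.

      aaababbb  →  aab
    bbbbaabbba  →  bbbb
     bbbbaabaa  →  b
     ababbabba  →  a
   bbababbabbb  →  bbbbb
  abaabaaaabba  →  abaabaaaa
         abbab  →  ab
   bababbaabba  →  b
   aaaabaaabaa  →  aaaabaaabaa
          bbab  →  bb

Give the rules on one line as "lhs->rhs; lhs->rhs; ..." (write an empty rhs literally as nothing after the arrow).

  | aaababbb => aaabbb => aab
  | bbbbaabbba => bbbabbba => bbbbba => bbbb
  | bbbbaabaa => bbbabaa => bbbaa => bba => b
  | ababbabba => abbabba => abba => a

abb->; bab->b; bba->b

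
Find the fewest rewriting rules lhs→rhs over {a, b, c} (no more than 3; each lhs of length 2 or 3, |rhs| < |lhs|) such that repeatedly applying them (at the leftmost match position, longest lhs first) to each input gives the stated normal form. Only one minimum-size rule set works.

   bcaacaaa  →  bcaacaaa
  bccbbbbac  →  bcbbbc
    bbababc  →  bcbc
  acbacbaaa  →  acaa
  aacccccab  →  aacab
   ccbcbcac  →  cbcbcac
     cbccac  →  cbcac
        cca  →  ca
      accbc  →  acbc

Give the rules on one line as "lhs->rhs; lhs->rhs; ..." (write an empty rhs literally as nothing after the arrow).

ba->c; cc->c

  | bcaacaaa
  | bccbbbbac => bcbbbbac => bcbbbcc => bcbbbc
  | bbababc => bcbabc => bccbc => bcbc
  | acbacbaaa => acccbaaa => accbaaa => acbaaa => accaa => acaa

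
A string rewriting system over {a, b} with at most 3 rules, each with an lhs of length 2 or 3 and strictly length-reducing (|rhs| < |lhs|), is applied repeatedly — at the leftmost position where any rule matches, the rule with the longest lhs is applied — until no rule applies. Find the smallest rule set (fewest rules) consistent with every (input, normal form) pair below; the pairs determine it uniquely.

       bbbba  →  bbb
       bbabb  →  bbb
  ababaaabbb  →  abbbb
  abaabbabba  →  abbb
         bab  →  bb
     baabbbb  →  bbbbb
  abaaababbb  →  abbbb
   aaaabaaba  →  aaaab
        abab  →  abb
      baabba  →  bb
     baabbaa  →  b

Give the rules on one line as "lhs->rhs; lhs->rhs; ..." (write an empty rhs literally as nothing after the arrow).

ba->b; bba->b

  | bbbba => bbb
  | bbabb => bbb
  | ababaaabbb => abbaaabbb => abaabbb => ababbb => abbbb
  | abaabbabba => ababbabba => abbbabba => abbbba => abbb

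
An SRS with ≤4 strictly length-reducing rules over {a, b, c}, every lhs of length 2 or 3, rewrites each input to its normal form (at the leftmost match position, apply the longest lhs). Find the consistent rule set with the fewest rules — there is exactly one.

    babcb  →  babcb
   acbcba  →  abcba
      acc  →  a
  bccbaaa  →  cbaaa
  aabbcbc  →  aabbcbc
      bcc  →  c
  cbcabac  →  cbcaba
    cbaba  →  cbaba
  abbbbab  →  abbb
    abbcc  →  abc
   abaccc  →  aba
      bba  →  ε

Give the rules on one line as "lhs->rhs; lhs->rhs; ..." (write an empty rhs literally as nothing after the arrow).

  | babcb
  | acbcba => abcba
  | acc => ac => a
  | bccbaaa => cbaaa

ac->a; bba->; bcc->c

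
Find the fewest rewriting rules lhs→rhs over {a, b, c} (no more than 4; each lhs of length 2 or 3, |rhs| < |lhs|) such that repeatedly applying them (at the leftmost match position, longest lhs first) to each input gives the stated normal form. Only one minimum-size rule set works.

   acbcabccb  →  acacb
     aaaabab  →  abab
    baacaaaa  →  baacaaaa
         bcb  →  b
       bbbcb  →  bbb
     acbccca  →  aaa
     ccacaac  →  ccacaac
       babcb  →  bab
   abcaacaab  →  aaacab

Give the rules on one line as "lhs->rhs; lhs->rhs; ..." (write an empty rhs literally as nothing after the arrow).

aab->ab; bc->; ccc->a

  | acbcabccb => acabccb => acacb
  | aaaabab => aaabab => aabab => abab
  | baacaaaa
  | bcb => b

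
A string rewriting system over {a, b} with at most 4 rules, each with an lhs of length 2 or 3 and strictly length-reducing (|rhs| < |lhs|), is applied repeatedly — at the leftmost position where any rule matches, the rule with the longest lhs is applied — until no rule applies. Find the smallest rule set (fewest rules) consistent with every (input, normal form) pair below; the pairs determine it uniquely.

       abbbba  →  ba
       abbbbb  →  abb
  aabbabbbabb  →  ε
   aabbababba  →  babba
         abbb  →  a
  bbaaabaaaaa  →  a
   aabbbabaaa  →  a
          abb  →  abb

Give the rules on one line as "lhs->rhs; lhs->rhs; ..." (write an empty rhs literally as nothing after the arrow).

  | abbbba => aba => ba
  | abbbbb => abb
  | aabbabbbabb => bbbabbbabb => abbbabb => aabb => bbb => ε
  | aabbababba => bbbababba => ababba => babba

aa->b; aba->ba; bbb->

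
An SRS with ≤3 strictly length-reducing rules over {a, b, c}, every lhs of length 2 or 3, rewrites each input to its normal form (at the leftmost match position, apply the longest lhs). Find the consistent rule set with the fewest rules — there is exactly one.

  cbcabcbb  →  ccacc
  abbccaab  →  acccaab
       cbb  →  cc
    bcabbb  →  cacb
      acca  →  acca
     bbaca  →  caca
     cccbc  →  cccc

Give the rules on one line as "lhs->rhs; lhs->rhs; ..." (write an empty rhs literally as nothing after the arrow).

  | cbcabcbb => ccabcbb => ccacbb => ccacc
  | abbccaab => acccaab
  | cbb => cc
  | bcabbb => cabbb => cacb

bb->c; bc->c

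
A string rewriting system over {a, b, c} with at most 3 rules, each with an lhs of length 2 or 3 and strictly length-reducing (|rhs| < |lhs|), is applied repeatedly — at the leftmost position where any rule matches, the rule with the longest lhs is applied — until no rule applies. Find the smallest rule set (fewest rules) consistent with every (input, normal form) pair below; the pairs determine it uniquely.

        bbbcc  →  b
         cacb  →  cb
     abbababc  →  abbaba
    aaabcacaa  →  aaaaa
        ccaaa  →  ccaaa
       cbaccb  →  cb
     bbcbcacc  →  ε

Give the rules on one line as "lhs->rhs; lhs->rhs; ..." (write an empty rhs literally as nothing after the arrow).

ac->; bc->

  | bbbcc => bbc => b
  | cacb => cb
  | abbababc => abbaba
  | aaabcacaa => aaaacaa => aaaaa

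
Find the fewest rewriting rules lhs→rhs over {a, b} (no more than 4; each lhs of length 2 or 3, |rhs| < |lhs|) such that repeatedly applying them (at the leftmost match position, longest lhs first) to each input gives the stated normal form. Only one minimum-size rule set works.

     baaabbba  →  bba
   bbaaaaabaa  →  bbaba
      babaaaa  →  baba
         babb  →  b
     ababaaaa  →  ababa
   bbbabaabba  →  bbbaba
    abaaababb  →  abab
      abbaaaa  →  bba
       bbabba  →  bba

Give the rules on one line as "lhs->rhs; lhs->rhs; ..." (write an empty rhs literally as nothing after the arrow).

aaa->bb; abb->; baa->ba

  | baaabbba => baabbba => babbba => bba
  | bbaaaaabaa => bbaaaabaa => bbaaabaa => bbaabaa => bbabaa => bbaba
  | babaaaa => babaaa => babaa => baba
  | babb => b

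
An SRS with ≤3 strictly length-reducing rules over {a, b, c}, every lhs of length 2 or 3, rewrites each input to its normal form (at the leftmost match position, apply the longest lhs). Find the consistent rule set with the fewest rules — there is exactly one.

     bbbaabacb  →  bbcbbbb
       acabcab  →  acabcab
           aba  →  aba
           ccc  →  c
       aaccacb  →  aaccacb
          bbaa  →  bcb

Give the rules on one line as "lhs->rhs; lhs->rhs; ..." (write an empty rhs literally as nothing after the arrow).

  | bbbaabacb => bbcbbacb => bbcbbbb
  | acabcab
  | aba
  | ccc => c

baa->cb; bac->bb; ccc->c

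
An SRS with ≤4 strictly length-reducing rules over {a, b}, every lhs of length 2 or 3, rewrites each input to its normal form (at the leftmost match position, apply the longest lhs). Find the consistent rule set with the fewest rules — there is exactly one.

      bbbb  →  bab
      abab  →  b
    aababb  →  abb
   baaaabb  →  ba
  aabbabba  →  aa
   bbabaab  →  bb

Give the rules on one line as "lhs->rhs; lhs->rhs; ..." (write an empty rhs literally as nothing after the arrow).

aba->; baa->b; bba->; bbb->ba

  | bbbb => bab
  | abab => b
  | aababb => abb
  | baaaabb => baabb => bbb => ba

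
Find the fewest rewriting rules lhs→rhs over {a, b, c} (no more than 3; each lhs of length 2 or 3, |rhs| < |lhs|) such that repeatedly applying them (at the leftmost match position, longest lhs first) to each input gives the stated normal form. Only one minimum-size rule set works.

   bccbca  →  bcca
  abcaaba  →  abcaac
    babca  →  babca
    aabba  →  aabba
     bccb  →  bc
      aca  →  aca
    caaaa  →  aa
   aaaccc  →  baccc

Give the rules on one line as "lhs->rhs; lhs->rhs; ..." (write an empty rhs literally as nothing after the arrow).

aaa->ba; aba->ac; cb->

  | bccbca => bcca
  | abcaaba => abcaac
  | babca
  | aabba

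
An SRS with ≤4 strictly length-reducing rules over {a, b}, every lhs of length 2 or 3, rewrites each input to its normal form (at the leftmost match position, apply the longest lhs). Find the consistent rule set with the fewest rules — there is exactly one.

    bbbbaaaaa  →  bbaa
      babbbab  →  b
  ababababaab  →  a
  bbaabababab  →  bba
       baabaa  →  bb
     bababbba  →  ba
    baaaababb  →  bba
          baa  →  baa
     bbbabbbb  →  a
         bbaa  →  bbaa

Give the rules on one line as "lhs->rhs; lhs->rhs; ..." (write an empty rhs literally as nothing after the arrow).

  | bbbbaaaaa => baaaaa => bbaa
  | babbbab => babab => bab => b
  | ababababaab => abababaab => ababaab => abaab => aab => a
  | bbaabababab => bbaababab => bbaabab => bbaab => bba

aaa->b; ab->; abb->a; bbb->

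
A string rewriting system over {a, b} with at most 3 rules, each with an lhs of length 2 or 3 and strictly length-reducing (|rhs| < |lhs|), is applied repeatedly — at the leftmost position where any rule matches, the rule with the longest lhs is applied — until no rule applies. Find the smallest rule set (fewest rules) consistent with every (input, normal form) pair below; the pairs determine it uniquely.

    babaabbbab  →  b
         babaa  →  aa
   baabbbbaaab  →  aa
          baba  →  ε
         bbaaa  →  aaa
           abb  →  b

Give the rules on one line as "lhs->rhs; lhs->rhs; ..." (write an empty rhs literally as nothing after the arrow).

ab->; ba->; baa->aa

  | babaabbbab => baabbbab => aabbbab => abbab => bab => b
  | babaa => baa => aa
  | baabbbbaaab => aabbbbaaab => abbbaaab => bbaaab => baaab => aaab => aa
  | baba => ba => ε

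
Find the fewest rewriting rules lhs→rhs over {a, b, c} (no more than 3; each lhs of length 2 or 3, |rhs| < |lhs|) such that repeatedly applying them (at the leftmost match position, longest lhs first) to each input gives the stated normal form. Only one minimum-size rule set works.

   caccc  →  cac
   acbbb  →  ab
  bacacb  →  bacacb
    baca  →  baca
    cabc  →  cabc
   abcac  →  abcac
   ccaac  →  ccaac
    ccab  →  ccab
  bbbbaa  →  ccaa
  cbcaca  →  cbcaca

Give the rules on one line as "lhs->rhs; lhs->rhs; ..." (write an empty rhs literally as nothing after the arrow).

  | caccc => cac
  | acbbb => accb => ab
  | bacacb
  | baca

acc->a; bb->c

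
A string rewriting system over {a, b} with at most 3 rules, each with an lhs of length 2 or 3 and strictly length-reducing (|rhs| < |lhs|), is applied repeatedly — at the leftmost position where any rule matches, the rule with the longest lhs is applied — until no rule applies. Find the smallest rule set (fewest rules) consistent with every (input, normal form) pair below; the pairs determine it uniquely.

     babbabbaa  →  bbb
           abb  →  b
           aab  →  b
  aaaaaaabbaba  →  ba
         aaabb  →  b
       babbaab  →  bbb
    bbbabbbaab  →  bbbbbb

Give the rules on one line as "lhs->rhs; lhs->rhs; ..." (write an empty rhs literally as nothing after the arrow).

aa->; ab->

  | babbabbaa => bbabbaa => bbbaa => bbb
  | abb => b
  | aab => b
  | aaaaaaabbaba => aaaaabbaba => aaabbaba => abbaba => baba => ba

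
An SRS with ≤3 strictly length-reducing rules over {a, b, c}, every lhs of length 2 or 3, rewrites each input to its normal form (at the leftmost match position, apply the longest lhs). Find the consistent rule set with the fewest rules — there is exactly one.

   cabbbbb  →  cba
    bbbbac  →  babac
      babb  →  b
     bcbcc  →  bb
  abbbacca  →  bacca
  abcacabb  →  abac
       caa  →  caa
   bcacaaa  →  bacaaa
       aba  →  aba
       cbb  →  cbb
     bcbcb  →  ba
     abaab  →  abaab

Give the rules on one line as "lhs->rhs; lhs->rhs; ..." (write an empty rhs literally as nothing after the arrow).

abb->; bbb->ba; bc->b

  | cabbbbb => cbbb => cba
  | bbbbac => babac
  | babb => b
  | bcbcc => bbcc => bbc => bb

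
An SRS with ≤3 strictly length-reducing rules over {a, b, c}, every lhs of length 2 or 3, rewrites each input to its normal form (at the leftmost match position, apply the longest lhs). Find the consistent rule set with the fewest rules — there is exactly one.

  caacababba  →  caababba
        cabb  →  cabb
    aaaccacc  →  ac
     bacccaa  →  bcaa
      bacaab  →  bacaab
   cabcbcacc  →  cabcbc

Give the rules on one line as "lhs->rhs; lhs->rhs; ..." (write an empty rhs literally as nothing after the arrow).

aac->a; acc->

  | caacababba => caababba
  | cabb
  | aaaccacc => aacacc => aacc => ac
  | bacccaa => bcaa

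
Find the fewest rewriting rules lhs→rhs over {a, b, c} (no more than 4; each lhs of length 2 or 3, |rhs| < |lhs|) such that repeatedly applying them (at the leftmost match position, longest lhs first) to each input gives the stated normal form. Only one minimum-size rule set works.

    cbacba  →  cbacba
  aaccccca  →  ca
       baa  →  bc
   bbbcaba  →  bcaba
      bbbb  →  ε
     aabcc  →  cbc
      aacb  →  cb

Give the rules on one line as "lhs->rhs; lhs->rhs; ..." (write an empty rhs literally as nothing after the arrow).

  | cbacba
  | aaccccca => cccccca => ccccca => cccca => ccca => cca => ca
  | baa => bc
  | bbbcaba => bcaba

aa->c; bb->; cc->c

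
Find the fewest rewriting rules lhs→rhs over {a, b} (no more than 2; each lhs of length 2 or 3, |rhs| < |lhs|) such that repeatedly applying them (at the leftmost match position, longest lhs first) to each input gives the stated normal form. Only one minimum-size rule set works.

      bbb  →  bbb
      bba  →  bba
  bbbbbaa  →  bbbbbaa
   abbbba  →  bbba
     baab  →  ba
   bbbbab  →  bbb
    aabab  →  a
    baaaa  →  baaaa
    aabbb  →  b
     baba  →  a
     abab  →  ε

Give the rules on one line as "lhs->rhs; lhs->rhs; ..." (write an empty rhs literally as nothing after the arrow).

ab->; bab->

  | bbb
  | bba
  | bbbbbaa
  | abbbba => bbba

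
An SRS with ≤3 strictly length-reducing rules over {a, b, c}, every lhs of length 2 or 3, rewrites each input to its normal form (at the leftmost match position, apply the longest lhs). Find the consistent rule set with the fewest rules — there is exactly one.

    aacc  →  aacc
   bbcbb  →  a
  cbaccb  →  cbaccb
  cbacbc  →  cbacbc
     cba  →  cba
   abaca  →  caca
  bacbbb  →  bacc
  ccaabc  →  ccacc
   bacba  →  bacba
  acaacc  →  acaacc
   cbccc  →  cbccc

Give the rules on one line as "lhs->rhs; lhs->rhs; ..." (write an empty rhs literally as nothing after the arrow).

ab->c; bb->a; bbc->

  | aacc
  | bbcbb => bb => a
  | cbaccb
  | cbacbc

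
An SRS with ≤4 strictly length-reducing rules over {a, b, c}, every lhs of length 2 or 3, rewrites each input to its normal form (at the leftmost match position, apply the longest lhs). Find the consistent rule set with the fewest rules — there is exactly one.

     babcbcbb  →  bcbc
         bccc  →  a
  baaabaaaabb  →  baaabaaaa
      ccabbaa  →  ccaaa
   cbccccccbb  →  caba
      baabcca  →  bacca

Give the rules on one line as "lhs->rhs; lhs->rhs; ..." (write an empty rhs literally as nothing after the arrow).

abc->c; bb->; ccc->ba

  | babcbcbb => bcbcbb => bcbc
  | bccc => bba => a
  | baaabaaaabb => baaabaaaa
  | ccabbaa => ccaaa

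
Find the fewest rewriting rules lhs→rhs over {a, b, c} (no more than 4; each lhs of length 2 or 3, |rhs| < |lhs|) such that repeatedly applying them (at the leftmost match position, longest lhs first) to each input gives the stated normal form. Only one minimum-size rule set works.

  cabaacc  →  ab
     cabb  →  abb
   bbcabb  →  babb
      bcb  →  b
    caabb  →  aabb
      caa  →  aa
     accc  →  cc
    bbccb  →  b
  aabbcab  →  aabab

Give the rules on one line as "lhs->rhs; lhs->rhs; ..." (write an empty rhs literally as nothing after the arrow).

  | cabaacc => abaacc => abac => ab
  | cabb => abb
  | bbcabb => babb
  | bcb => b

ac->; bc->; ca->a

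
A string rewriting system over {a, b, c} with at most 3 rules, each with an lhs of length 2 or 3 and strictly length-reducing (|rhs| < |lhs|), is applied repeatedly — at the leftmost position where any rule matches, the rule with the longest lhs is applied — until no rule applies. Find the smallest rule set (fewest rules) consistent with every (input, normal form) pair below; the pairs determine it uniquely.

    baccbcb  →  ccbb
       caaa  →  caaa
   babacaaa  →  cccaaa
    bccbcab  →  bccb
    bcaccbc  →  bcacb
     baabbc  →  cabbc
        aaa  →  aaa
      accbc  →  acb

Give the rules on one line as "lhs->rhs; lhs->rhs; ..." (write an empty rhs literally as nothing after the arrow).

ba->c; cbc->b

  | baccbcb => cccbcb => ccbb
  | caaa
  | babacaaa => cbacaaa => cccaaa
  | bccbcab => bcbab => bccb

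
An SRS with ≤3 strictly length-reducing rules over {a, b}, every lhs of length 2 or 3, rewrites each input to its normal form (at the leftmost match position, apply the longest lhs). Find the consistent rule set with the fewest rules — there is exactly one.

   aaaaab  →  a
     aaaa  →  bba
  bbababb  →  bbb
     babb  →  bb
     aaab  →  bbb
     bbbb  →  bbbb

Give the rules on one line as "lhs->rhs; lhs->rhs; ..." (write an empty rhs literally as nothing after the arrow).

  | aaaaab => bbaab => baab => aab => a
  | aaaa => bba
  | bbababb => bbabb => bbb
  | babb => bb

aaa->bb; ab->; baa->aa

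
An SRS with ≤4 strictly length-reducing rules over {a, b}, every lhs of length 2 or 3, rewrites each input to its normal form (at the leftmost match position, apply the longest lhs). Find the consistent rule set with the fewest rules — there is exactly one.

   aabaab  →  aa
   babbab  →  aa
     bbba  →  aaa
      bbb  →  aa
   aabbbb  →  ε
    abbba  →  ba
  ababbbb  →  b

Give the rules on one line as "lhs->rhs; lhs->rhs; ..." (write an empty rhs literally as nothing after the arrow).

  | aabaab => abaab => baab => bab => aa
  | babbab => aabab => abab => bab => aa
  | bbba => aaa
  | bbb => aa

ab->b; abb->; bab->aa; bbb->aa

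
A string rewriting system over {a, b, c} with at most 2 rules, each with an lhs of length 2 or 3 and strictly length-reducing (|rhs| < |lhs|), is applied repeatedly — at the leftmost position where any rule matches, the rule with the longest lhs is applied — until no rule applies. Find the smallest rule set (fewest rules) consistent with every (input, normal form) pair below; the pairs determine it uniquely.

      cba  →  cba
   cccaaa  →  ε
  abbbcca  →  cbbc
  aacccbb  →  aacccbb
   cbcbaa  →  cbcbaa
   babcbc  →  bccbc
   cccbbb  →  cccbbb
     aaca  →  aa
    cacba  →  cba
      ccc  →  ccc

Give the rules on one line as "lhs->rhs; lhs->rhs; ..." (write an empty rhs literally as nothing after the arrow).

ab->c; ca->

  | cba
  | cccaaa => ccaa => ca => ε
  | abbbcca => cbbcca => cbbc
  | aacccbb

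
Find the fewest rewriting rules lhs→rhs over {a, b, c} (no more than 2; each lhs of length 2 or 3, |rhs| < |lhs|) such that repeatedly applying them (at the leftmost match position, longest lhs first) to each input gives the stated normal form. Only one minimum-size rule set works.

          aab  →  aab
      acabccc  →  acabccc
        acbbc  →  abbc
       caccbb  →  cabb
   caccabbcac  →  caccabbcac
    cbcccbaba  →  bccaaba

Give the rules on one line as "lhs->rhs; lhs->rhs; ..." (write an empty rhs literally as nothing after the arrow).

  | aab
  | acabccc
  | acbbc => abbc
  | caccbb => cacbb => cabb

cb->b; cba->aa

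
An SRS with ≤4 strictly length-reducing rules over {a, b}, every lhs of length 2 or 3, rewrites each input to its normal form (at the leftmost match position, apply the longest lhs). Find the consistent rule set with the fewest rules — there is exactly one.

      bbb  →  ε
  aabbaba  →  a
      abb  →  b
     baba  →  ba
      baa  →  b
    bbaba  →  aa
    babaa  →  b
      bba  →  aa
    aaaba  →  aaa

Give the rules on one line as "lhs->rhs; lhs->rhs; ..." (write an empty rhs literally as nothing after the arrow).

  | bbb => ab => ε
  | aabbaba => ababa => aba => a
  | abb => b
  | baba => ba

ab->; baa->b; bb->a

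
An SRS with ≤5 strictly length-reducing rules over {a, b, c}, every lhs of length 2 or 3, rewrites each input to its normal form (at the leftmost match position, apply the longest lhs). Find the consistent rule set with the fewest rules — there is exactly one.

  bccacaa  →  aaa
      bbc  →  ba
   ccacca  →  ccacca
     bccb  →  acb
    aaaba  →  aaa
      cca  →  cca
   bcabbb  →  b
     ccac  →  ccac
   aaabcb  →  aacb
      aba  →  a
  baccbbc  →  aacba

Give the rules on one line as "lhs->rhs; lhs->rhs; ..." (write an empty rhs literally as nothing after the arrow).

  | bccacaa => acacaa => bcaa => aaa
  | bbc => ba
  | ccacca
  | bccb => acb

ab->; aca->b; bac->aa; bc->a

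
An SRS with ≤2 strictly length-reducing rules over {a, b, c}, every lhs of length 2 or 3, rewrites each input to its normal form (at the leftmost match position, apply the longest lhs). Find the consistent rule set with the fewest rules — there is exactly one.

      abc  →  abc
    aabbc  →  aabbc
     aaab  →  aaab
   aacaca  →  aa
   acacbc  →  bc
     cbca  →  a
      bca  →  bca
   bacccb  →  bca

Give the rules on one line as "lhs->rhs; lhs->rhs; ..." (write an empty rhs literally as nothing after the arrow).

ac->; cb->a

  | abc
  | aabbc
  | aaab
  | aacaca => aaca => aa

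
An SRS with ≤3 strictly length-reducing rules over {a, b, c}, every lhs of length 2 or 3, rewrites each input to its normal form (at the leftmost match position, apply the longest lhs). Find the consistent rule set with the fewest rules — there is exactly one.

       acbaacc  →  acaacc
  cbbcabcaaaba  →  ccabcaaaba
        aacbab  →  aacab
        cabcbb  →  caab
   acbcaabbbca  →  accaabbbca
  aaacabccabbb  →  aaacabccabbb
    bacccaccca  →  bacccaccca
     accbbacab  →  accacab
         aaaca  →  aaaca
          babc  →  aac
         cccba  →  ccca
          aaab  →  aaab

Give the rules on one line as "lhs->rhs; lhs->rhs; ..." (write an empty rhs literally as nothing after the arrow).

  | acbaacc => acaacc
  | cbbcabcaaaba => cbcabcaaaba => ccabcaaaba
  | aacbab => aacab
  | cabcbb => caab

bab->aa; bcb->a; cb->c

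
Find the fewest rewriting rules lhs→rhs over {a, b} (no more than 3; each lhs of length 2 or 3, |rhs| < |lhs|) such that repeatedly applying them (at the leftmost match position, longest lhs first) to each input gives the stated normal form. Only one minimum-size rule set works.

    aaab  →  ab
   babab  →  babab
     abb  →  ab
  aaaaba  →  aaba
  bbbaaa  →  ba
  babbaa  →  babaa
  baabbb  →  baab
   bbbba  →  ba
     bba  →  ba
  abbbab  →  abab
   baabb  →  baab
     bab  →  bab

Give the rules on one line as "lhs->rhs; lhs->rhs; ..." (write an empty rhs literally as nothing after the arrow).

  | aaab => ab
  | babab
  | abb => ab
  | aaaaba => aaba

aaa->a; bb->b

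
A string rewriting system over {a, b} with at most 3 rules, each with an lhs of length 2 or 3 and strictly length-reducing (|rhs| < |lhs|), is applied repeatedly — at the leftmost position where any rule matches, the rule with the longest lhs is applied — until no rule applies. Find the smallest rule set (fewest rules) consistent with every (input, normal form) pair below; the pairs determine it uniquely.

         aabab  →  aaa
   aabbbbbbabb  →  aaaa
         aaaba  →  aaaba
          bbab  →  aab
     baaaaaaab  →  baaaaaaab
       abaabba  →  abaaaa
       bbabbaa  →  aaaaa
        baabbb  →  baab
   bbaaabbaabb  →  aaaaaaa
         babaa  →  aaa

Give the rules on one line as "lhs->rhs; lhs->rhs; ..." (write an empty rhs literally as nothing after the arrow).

  | aabab => aaa
  | aabbbbbbabb => aabbbbabb => aabbabb => aaaabb => aaaa
  | aaaba
  | bbab => aab

bab->a; bb->; bba->aa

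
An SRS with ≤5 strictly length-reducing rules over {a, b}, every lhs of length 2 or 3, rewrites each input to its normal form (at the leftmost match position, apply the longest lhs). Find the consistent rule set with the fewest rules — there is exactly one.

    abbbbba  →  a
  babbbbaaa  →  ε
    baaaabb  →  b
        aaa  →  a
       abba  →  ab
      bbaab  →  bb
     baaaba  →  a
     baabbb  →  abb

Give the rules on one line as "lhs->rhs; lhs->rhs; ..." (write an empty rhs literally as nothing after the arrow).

  | abbbbba => abbba => aba => a
  | babbbbaaa => bbbbaaa => bbaaa => baba => ba => ε
  | baaaabb => abaabb => aabbb => bbb => b
  | aaa => a

aa->; ba->; baa->ab; bbb->b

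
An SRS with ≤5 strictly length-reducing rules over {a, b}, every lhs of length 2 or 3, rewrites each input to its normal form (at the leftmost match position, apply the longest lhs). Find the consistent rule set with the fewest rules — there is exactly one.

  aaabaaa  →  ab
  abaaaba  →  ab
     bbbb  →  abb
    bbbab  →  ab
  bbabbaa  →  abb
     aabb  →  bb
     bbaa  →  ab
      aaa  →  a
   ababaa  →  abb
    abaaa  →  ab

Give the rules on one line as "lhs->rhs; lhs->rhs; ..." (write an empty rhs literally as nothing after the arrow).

aa->; ba->; baa->bb; bbb->ab

  | aaabaaa => abaaa => abba => ab
  | abaaaba => abbaba => abba => ab
  | bbbb => abb
  | bbbab => abab => ab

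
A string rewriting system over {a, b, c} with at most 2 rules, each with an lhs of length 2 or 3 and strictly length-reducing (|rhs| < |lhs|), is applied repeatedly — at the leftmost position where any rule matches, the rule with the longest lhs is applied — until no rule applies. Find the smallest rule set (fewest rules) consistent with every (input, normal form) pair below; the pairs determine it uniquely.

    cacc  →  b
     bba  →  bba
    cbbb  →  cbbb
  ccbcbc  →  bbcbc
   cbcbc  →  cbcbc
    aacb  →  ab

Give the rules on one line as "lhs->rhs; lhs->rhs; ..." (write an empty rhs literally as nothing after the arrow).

ac->; cc->b

  | cacc => cc => b
  | bba
  | cbbb
  | ccbcbc => bbcbc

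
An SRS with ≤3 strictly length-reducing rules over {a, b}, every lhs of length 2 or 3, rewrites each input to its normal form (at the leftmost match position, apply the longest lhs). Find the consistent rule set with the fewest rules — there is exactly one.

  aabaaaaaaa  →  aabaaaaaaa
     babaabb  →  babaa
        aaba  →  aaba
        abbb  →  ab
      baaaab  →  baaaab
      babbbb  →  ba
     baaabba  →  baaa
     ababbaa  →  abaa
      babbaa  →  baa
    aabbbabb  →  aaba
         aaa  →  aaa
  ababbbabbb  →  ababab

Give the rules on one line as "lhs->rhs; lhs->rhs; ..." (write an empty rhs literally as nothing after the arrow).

  | aabaaaaaaa
  | babaabb => babaa
  | aaba
  | abbb => ab

bb->; bba->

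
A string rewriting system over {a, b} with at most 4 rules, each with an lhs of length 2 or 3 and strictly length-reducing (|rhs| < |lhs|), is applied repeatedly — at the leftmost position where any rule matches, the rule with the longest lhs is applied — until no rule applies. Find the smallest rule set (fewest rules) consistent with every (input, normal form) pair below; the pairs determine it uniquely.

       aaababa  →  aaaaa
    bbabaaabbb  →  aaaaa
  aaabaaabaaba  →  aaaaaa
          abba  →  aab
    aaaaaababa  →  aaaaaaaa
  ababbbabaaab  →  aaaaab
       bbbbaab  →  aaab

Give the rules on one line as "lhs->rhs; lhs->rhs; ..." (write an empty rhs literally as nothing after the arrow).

ba->; bab->a; bba->ab; bbb->aa

  | aaababa => aaaaa
  | bbabaaabbb => abbaaabbb => aabaabbb => aaabbb => aaaaa
  | aaabaaabaaba => aaaaabaaba => aaaaaaba => aaaaaa
  | abba => aab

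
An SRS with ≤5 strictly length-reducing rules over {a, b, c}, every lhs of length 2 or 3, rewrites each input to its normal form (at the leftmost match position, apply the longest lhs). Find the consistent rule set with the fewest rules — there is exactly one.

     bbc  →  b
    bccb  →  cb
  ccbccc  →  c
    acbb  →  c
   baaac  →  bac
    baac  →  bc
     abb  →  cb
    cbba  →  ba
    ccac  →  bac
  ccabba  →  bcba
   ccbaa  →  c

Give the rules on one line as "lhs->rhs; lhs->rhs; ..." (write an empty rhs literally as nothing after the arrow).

  | bbc => cc => b
  | bccb => bbb => cb
  | ccbccc => bbccc => cccc => bcc => bb => c
  | acbb => acc => ab => c

aa->; ab->c; bb->c; cc->b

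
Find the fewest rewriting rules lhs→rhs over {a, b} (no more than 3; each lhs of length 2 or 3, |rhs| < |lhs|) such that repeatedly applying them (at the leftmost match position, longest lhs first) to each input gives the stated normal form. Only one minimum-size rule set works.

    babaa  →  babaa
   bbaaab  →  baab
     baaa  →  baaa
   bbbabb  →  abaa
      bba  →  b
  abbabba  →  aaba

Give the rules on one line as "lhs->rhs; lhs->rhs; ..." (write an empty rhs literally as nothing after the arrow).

  | babaa
  | bbaaab => baab
  | baaa
  | bbbabb => ababb => abaa

bb->a; bba->b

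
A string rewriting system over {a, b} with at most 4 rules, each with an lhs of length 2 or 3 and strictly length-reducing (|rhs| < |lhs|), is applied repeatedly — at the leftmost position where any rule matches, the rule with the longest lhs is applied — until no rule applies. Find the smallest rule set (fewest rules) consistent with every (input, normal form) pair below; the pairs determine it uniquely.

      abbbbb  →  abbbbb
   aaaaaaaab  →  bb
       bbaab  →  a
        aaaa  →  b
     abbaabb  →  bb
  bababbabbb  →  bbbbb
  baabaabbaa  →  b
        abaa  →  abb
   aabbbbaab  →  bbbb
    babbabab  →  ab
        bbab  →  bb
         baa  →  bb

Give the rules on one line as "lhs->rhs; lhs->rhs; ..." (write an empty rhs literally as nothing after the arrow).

  | abbbbb
  | aaaaaaaab => aaaaaab => aaaab => aab => bb
  | bbaab => bab => a
  | aaaa => aa => b

aa->b; aaa->a; bab->a; bba->b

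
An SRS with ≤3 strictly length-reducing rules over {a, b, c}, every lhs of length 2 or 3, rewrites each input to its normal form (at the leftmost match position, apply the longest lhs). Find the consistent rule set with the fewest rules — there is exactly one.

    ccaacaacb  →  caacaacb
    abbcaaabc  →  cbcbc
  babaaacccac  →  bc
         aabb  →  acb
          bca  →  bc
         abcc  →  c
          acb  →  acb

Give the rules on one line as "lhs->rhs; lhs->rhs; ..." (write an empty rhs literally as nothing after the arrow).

  | ccaacaacb => caacaacb
  | abbcaaabc => cbcaaabc => cbcaabc => cbcabc => cbcbc
  | babaaacccac => bcaaacccac => bcaacccac => bcacccac => bccccac => bcccac => bccac => bcac => bcc => bc
  | aabb => acb

ab->c; bca->bc; cc->c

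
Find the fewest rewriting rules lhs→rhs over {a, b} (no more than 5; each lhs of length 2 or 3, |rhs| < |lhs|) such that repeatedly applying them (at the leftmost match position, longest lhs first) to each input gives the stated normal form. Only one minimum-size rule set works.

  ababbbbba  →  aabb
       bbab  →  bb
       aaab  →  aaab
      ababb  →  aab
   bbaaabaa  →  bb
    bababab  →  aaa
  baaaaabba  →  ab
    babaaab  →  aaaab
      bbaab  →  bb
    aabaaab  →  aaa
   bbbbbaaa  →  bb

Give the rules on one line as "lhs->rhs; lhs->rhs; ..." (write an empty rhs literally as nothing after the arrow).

  | ababbbbba => aabbbba => aabbba => aabba => aabb
  | bbab => bbb => bb
  | aaab
  | ababb => aab

ba->b; bab->a; bba->bb; bbb->bb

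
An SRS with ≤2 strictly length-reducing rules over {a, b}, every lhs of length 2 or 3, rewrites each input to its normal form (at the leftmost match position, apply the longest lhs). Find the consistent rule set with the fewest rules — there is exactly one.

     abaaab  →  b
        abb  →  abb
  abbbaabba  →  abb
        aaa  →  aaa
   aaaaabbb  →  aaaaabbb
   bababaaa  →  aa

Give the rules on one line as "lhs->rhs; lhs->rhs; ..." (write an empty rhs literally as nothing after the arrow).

  | abaaab => bbaab => bab => b
  | abb
  | abbbaabba => abbabba => abbba => abb
  | aaa

aba->bb; ba->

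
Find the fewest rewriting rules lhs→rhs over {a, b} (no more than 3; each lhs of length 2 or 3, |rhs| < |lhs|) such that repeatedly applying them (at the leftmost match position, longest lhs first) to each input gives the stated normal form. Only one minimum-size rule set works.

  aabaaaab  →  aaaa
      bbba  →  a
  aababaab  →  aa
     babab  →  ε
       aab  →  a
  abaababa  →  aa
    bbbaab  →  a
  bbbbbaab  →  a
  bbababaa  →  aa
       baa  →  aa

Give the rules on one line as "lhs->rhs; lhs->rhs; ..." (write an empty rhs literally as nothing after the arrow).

  | aabaaaab => aaaaab => aaaa
  | bbba => bba => ba => a
  | aababaab => aabaab => aaab => aa
  | babab => abab => ab => ε

ab->; ba->a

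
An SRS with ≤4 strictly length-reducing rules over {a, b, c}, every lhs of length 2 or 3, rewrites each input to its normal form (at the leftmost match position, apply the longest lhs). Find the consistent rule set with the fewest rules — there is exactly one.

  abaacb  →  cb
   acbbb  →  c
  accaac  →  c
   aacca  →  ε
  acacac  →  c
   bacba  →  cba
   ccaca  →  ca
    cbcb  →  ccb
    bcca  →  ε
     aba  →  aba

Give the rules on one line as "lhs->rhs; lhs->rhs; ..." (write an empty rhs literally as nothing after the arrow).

  | abaacb => abacb => abcb => acb => cb
  | acbbb => cbbb => c
  | accaac => ccaac => ac => c
  | aacca => acca => cca => ε

ac->c; bbb->; bc->c; cca->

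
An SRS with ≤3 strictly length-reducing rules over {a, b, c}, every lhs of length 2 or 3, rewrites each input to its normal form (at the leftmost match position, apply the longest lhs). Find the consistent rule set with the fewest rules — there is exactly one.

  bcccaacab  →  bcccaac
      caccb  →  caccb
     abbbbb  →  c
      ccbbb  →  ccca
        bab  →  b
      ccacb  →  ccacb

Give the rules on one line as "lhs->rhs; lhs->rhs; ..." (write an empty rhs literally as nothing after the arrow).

ab->; bbb->ca

  | bcccaacab => bcccaac
  | caccb
  | abbbbb => bbbb => cab => c
  | ccbbb => ccca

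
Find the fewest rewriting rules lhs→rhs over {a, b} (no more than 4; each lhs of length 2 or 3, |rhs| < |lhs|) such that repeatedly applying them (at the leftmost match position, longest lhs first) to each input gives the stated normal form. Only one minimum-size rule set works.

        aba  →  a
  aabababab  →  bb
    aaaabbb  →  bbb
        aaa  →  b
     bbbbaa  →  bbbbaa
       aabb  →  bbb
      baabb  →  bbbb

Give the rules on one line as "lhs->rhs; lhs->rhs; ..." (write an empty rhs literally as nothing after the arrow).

  | aba => a
  | aabababab => bbababab => bbabab => bbab => bb
  | aaaabbb => babbb => bbb
  | aaa => b

aaa->b; aab->bb; ab->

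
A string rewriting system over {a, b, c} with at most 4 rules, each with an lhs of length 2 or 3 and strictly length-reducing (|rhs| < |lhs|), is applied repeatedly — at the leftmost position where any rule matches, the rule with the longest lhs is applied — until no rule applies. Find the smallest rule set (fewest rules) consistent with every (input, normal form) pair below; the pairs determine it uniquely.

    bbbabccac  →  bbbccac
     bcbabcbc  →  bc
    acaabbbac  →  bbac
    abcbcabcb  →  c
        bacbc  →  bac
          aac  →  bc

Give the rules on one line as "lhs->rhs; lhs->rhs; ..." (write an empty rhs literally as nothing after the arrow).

aa->b; ab->; cb->

  | bbbabccac => bbbccac
  | bcbabcbc => babcbc => bcbc => bc
  | acaabbbac => acbbbbac => abbbac => bbac
  | abcbcabcb => cbcabcb => cabcb => ccb => c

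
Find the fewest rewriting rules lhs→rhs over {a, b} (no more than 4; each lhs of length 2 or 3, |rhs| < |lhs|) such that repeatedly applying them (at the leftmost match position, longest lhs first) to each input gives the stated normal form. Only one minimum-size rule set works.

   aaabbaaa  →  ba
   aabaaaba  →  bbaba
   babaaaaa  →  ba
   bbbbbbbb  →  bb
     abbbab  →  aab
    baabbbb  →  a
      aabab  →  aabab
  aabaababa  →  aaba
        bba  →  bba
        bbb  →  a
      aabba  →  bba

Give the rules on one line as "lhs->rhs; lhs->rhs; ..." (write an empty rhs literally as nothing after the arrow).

aaa->b; abb->bb; baa->bb; bbb->a

  | aaabbaaa => bbbaaa => aaaa => ba
  | aabaaaba => aabbaba => abbaba => bbaba
  | babaaaaa => babbaaa => bbbaaa => aaaa => ba
  | bbbbbbbb => abbbbb => bbbbb => abb => bb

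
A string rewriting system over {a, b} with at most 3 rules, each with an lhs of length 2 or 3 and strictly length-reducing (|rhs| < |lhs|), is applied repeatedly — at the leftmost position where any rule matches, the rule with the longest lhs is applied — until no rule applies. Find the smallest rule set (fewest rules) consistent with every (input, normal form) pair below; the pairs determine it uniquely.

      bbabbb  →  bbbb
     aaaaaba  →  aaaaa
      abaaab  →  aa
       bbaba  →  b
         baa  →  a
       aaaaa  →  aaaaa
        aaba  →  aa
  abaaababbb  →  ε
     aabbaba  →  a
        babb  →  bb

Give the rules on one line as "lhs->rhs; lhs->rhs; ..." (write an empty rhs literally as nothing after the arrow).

ab->; ba->

  | bbabbb => bbbb
  | aaaaaba => aaaaa
  | abaaab => aaab => aa
  | bbaba => bba => b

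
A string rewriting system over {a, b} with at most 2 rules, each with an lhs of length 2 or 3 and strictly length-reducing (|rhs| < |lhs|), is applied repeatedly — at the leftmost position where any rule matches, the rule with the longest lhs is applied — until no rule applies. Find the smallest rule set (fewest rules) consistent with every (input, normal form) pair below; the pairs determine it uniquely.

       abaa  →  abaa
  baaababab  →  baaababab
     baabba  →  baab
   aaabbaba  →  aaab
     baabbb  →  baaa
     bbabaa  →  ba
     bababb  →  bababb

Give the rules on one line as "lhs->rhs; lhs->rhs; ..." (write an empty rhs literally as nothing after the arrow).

bba->b; bbb->a

  | abaa
  | baaababab
  | baabba => baab
  | aaabbaba => aaabba => aaab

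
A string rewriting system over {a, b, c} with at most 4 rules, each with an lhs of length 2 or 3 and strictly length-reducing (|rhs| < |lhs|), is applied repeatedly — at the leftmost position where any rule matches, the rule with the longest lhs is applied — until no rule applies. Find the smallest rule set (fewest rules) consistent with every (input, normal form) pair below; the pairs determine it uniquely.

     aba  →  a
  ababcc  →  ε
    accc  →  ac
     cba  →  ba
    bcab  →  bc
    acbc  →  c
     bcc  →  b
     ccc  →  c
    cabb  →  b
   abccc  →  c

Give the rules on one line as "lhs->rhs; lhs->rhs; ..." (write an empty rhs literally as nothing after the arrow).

ab->; cb->b; cc->

  | aba => a
  | ababcc => abcc => cc => ε
  | accc => ac
  | cba => ba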